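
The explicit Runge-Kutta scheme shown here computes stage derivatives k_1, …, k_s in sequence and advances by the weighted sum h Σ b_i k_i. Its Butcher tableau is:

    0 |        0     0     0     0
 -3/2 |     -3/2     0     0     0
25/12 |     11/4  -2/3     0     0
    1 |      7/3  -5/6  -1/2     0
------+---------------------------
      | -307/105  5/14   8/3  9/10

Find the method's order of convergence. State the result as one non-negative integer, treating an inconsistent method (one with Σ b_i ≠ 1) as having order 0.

b = (-307/105, 5/14, 8/3, 9/10)
c = (0, -3/2, 25/12, 1)
Ac = (0, 0, 1, 5/24)
Σ b_i: (-307/105)·1 + 5/14·1 + 8/3·1 + 9/10·1 = 1 ✓
b·c: 5/14·(-3/2) + 8/3·25/12 + 9/10·1 = 7459/1260 ≠ 1/2 ⇒ order 1.

1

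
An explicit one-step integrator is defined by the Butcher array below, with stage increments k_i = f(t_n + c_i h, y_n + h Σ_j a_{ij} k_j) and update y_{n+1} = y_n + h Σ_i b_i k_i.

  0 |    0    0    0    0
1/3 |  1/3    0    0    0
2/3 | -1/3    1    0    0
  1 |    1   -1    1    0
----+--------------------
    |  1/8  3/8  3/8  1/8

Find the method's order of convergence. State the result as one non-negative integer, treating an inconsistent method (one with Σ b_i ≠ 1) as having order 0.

b = (1/8, 3/8, 3/8, 1/8)
c = (0, 1/3, 2/3, 1)
Ac = (0, 0, 1/3, 1/3)
Σ b_i: 1/8·1 + 3/8·1 + 3/8·1 + 1/8·1 = 1 ✓
b·c: 3/8·1/3 + 3/8·2/3 + 1/8·1 = 1/2 ✓
b·c²: 3/8·1/9 + 3/8·4/9 + 1/8·1 = 1/3 ✓
b·Ac: 3/8·1/3 + 1/8·1/3 = 1/6 ✓
b·c³: 3/8·1/27 + 3/8·8/27 + 1/8·1 = 1/4 ✓
b·(c∘Ac): 3/8·2/9 + 1/8·1/3 = 1/8 ✓
b·Ac²: 3/8·1/9 + 1/8·1/3 = 1/12 ✓
b·A²c: 1/8·1/3 = 1/24 ✓; 4 stages ⇒ order 4.

4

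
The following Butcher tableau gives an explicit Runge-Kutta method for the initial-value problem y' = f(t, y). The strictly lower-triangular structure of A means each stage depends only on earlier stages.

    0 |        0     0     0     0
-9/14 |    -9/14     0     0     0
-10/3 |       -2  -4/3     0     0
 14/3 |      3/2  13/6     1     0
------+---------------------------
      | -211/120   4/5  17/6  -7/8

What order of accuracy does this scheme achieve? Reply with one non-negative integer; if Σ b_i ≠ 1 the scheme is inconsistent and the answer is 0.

1

b = (-211/120, 4/5, 17/6, -7/8)
c = (0, -9/14, -10/3, 14/3)
Ac = (0, 0, 6/7, -397/84)
Σ b_i: (-211/120)·1 + 4/5·1 + 17/6·1 + (-7/8)·1 = 1 ✓
b·c: 4/5·(-9/14) + 17/6·(-10/3) + (-7/8)·14/3 = -17693/1260 ≠ 1/2 ⇒ order 1.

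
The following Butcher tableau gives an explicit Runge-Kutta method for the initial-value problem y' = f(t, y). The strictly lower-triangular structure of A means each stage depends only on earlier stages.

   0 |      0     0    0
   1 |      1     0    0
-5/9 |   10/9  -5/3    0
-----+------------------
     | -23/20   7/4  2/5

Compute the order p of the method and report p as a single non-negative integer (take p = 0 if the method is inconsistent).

b = (-23/20, 7/4, 2/5)
c = (0, 1, -5/9)
Ac = (0, 0, -5/3)
Σ b_i: (-23/20)·1 + 7/4·1 + 2/5·1 = 1 ✓
b·c: 7/4·1 + 2/5·(-5/9) = 55/36 ≠ 1/2 ⇒ order 1.

1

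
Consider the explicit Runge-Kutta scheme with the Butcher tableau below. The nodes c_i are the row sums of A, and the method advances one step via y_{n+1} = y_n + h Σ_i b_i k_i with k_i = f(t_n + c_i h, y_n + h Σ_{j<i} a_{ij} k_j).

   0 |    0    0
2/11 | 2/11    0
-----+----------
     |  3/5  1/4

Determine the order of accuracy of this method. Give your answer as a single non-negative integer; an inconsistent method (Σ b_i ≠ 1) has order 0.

0

b = (3/5, 1/4)
c = (0, 2/11)
Σ b_i: 3/5·1 + 1/4·1 = 17/20 ≠ 1 ⇒ order 0.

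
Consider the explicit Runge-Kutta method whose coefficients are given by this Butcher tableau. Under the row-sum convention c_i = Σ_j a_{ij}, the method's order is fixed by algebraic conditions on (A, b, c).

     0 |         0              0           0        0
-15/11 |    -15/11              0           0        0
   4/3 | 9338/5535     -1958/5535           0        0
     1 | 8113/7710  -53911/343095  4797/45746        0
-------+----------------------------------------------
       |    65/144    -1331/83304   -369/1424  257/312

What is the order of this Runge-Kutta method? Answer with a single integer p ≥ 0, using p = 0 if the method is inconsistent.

4

b = (65/144, -1331/83304, -369/1424, 257/312)
c = (0, -15/11, 4/3, 1)
Ac = (0, 0, 178/369, 91/257)
Σ b_i: 65/144·1 + (-1331/83304)·1 + (-369/1424)·1 + 257/312·1 = 1 ✓
b·c: (-1331/83304)·(-15/11) + (-369/1424)·4/3 + 257/312·1 = 1/2 ✓
b·c²: (-1331/83304)·225/121 + (-369/1424)·16/9 + 257/312·1 = 1/3 ✓
b·Ac: (-369/1424)·178/369 + 257/312·91/257 = 1/6 ✓
b·c³: (-1331/83304)·(-3375/1331) + (-369/1424)·64/27 + 257/312·1 = 1/4 ✓
b·(c∘Ac): (-369/1424)·712/1107 + 257/312·91/257 = 1/8 ✓
b·Ac²: (-369/1424)·(-890/1353) + 257/312·(-299/2827) = 1/12 ✓
b·A²c: 257/312·13/257 = 1/24 ✓; 4 stages ⇒ order 4.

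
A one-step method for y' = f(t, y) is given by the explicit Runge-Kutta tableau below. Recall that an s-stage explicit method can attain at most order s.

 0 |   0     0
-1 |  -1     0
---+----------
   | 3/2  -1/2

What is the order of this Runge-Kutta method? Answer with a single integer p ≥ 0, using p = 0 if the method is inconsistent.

2

b = (3/2, -1/2)
c = (0, -1)
Σ b_i: 3/2·1 + (-1/2)·1 = 1 ✓
b·c: (-1/2)·(-1) = 1/2 ✓; 2 stages ⇒ order 2.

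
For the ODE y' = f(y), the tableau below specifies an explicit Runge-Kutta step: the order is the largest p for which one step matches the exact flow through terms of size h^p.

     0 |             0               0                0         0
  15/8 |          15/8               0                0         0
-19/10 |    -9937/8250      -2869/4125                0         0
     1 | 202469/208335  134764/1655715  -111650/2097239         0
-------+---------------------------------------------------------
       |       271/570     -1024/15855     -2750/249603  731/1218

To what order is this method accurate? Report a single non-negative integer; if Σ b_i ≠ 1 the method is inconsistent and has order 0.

b = (271/570, -1024/15855, -2750/249603, 731/1218)
c = (0, 15/8, -19/10, 1)
Ac = (0, 0, -2869/2200, 371/1462)
Σ b_i: 271/570·1 + (-1024/15855)·1 + (-2750/249603)·1 + 731/1218·1 = 1 ✓
b·c: (-1024/15855)·15/8 + (-2750/249603)·(-19/10) + 731/1218·1 = 1/2 ✓
b·c²: (-1024/15855)·225/64 + (-2750/249603)·361/100 + 731/1218·1 = 1/3 ✓
b·Ac: (-2750/249603)·(-2869/2200) + 731/1218·371/1462 = 1/6 ✓
b·c³: (-1024/15855)·3375/512 + (-2750/249603)·(-6859/1000) + 731/1218·1 = 1/4 ✓
b·(c∘Ac): (-2750/249603)·54511/22000 + 731/1218·371/1462 = 1/8 ✓
b·Ac²: (-2750/249603)·(-8607/3520) + 731/1218·1099/11696 = 1/12 ✓
b·A²c: 731/1218·203/2924 = 1/24 ✓; 4 stages ⇒ order 4.

4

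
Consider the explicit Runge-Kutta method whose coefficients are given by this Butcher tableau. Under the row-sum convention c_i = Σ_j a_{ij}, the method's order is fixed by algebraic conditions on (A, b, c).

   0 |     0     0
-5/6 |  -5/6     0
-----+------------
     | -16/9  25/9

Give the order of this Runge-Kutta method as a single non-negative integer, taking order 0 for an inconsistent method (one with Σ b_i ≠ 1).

b = (-16/9, 25/9)
c = (0, -5/6)
Σ b_i: (-16/9)·1 + 25/9·1 = 1 ✓
b·c: 25/9·(-5/6) = -125/54 ≠ 1/2 ⇒ order 1.

1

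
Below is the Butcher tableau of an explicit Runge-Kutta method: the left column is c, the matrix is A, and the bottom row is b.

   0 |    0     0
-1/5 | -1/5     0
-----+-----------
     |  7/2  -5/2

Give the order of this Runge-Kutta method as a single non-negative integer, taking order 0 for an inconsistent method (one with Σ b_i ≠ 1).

2

b = (7/2, -5/2)
c = (0, -1/5)
Σ b_i: 7/2·1 + (-5/2)·1 = 1 ✓
b·c: (-5/2)·(-1/5) = 1/2 ✓; 2 stages ⇒ order 2.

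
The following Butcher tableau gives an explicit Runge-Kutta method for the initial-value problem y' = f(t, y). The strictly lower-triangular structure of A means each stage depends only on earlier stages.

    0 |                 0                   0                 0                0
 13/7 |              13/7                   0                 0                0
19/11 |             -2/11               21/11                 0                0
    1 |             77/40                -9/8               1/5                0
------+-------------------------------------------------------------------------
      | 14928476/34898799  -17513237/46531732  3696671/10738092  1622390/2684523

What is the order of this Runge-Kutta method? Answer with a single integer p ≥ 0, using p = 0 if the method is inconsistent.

b = (14928476/34898799, -17513237/46531732, 3696671/10738092, 1622390/2684523)
c = (0, 13/7, 19/11, 1)
Ac = (0, 0, 39/11, -5371/3080)
Σ b_i: 14928476/34898799·1 + (-17513237/46531732)·1 + 3696671/10738092·1 + 1622390/2684523·1 = 1 ✓
b·c: (-17513237/46531732)·13/7 + 3696671/10738092·19/11 + 1622390/2684523·1 = 1/2 ✓
b·c²: (-17513237/46531732)·169/49 + 3696671/10738092·361/121 + 1622390/2684523·1 = 1/3 ✓
b·Ac: 3696671/10738092·39/11 + 1622390/2684523·(-5371/3080) = 1/6 ✓
b·c³: (-17513237/46531732)·2197/343 + 3696671/10738092·6859/1331 + 1622390/2684523·1 = -636929/19686502 ≠ 1/4 ⇒ order 3.
b·(c∘Ac): 3696671/10738092·741/121 + 1622390/2684523·(-5371/3080) = 5660797/5369046 ≠ 1/8
b·Ac²: 3696671/10738092·507/77 + 1622390/2684523·(-778693/237160) = 116753023/413416542 ≠ 1/12
b·A²c: 1622390/2684523·39/55 = 383474/894841 ≠ 1/24

3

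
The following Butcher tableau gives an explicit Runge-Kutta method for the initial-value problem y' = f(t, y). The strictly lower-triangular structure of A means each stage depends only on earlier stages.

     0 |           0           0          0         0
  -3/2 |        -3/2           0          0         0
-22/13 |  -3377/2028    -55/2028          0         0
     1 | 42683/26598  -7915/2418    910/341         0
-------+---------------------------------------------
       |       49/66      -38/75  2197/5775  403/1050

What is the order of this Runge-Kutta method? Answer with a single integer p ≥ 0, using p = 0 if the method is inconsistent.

4

b = (49/66, -38/75, 2197/5775, 403/1050)
c = (0, -3/2, -22/13, 1)
Ac = (0, 0, 55/1352, 635/1612)
Σ b_i: 49/66·1 + (-38/75)·1 + 2197/5775·1 + 403/1050·1 = 1 ✓
b·c: (-38/75)·(-3/2) + 2197/5775·(-22/13) + 403/1050·1 = 1/2 ✓
b·c²: (-38/75)·9/4 + 2197/5775·484/169 + 403/1050·1 = 1/3 ✓
b·Ac: 2197/5775·55/1352 + 403/1050·635/1612 = 1/6 ✓
b·c³: (-38/75)·(-27/8) + 2197/5775·(-10648/2197) + 403/1050·1 = 1/4 ✓
b·(c∘Ac): 2197/5775·(-605/8788) + 403/1050·635/1612 = 1/8 ✓
b·Ac²: 2197/5775·(-165/2704) + 403/1050·895/3224 = 1/12 ✓
b·A²c: 403/1050·175/1612 = 1/24 ✓; 4 stages ⇒ order 4.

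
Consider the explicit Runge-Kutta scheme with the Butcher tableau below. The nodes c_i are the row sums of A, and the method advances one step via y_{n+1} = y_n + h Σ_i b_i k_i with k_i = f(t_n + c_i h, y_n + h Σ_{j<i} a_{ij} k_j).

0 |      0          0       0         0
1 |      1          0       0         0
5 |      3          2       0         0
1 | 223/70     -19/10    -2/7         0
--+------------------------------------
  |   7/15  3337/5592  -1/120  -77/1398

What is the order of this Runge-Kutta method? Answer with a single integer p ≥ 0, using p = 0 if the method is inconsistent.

b = (7/15, 3337/5592, -1/120, -77/1398)
c = (0, 1, 5, 1)
Ac = (0, 0, 2, -233/70)
Σ b_i: 7/15·1 + 3337/5592·1 + (-1/120)·1 + (-77/1398)·1 = 1 ✓
b·c: 3337/5592·1 + (-1/120)·5 + (-77/1398)·1 = 1/2 ✓
b·c²: 3337/5592·1 + (-1/120)·25 + (-77/1398)·1 = 1/3 ✓
b·Ac: (-1/120)·2 + (-77/1398)·(-233/70) = 1/6 ✓
b·c³: 3337/5592·1 + (-1/120)·125 + (-77/1398)·1 = -1/2 ≠ 1/4 ⇒ order 3.
b·(c∘Ac): (-1/120)·10 + (-77/1398)·(-233/70) = 1/10 ≠ 1/8
b·Ac²: (-1/120)·2 + (-77/1398)·(-633/70) = 673/1398 ≠ 1/12
b·A²c: (-77/1398)·(-4/7) = 22/699 ≠ 1/24

3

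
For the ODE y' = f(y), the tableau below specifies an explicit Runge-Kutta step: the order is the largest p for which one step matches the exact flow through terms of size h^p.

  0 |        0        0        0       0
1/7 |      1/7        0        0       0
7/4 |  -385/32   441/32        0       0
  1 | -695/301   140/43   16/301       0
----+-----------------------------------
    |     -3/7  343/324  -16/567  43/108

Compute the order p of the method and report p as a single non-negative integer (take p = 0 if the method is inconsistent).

4

b = (-3/7, 343/324, -16/567, 43/108)
c = (0, 1/7, 7/4, 1)
Ac = (0, 0, 63/32, 24/43)
Σ b_i: (-3/7)·1 + 343/324·1 + (-16/567)·1 + 43/108·1 = 1 ✓
b·c: 343/324·1/7 + (-16/567)·7/4 + 43/108·1 = 1/2 ✓
b·c²: 343/324·1/49 + (-16/567)·49/16 + 43/108·1 = 1/3 ✓
b·Ac: (-16/567)·63/32 + 43/108·24/43 = 1/6 ✓
b·c³: 343/324·1/343 + (-16/567)·343/64 + 43/108·1 = 1/4 ✓
b·(c∘Ac): (-16/567)·441/128 + 43/108·24/43 = 1/8 ✓
b·Ac²: (-16/567)·9/32 + 43/108·69/301 = 1/12 ✓
b·A²c: 43/108·9/86 = 1/24 ✓; 4 stages ⇒ order 4.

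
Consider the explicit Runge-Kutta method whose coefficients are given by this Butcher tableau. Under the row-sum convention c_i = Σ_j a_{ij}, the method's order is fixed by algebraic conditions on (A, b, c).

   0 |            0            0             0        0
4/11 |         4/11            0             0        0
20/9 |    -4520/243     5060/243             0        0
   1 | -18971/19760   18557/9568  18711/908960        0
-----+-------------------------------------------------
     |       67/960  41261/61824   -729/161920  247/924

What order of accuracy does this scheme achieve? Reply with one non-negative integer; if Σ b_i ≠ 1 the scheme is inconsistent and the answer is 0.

b = (67/960, 41261/61824, -729/161920, 247/924)
c = (0, 4/11, 20/9, 1)
Ac = (0, 0, 1840/243, 371/494)
Σ b_i: 67/960·1 + 41261/61824·1 + (-729/161920)·1 + 247/924·1 = 1 ✓
b·c: 41261/61824·4/11 + (-729/161920)·20/9 + 247/924·1 = 1/2 ✓
b·c²: 41261/61824·16/121 + (-729/161920)·400/81 + 247/924·1 = 1/3 ✓
b·Ac: (-729/161920)·1840/243 + 247/924·371/494 = 1/6 ✓
b·c³: 41261/61824·64/1331 + (-729/161920)·8000/729 + 247/924·1 = 1/4 ✓
b·(c∘Ac): (-729/161920)·36800/2187 + 247/924·371/494 = 1/8 ✓
b·Ac²: (-729/161920)·7360/2673 + 247/924·973/2717 = 1/12 ✓
b·A²c: 247/924·77/494 = 1/24 ✓; 4 stages ⇒ order 4.

4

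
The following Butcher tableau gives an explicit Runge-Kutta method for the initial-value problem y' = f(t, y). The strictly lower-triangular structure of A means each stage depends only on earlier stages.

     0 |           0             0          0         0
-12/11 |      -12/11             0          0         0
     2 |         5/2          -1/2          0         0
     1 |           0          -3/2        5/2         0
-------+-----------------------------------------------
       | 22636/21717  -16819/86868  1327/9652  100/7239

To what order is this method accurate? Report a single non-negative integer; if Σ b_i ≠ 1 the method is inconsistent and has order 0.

3

b = (22636/21717, -16819/86868, 1327/9652, 100/7239)
c = (0, -12/11, 2, 1)
Ac = (0, 0, 6/11, 73/11)
Σ b_i: 22636/21717·1 + (-16819/86868)·1 + 1327/9652·1 + 100/7239·1 = 1 ✓
b·c: (-16819/86868)·(-12/11) + 1327/9652·2 + 100/7239·1 = 1/2 ✓
b·c²: (-16819/86868)·144/121 + 1327/9652·4 + 100/7239·1 = 1/3 ✓
b·Ac: 1327/9652·6/11 + 100/7239·73/11 = 1/6 ✓
b·c³: (-16819/86868)·(-1728/1331) + 1327/9652·8 + 100/7239·1 = 108698/79629 ≠ 1/4 ⇒ order 3.
b·(c∘Ac): 1327/9652·12/11 + 100/7239·73/11 = 19243/79629 ≠ 1/8
b·Ac²: 1327/9652·(-72/121) + 100/7239·994/121 = 2522/79629 ≠ 1/12
b·A²c: 100/7239·15/11 = 500/26543 ≠ 1/24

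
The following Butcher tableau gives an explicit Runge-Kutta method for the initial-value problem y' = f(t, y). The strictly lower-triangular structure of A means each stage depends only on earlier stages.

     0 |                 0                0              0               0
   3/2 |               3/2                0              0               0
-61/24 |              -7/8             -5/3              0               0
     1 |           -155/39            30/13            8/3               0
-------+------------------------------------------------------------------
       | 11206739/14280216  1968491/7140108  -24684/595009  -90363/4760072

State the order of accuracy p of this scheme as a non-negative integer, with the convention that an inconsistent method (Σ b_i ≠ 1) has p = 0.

b = (11206739/14280216, 1968491/7140108, -24684/595009, -90363/4760072)
c = (0, 3/2, -61/24, 1)
Ac = (0, 0, -5/2, -388/117)
Σ b_i: 11206739/14280216·1 + 1968491/7140108·1 + (-24684/595009)·1 + (-90363/4760072)·1 = 1 ✓
b·c: 1968491/7140108·3/2 + (-24684/595009)·(-61/24) + (-90363/4760072)·1 = 1/2 ✓
b·c²: 1968491/7140108·9/4 + (-24684/595009)·3721/576 + (-90363/4760072)·1 = 1/3 ✓
b·Ac: (-24684/595009)·(-5/2) + (-90363/4760072)·(-388/117) = 1/6 ✓
b·c³: 1968491/7140108·27/8 + (-24684/595009)·(-226981/13824) + (-90363/4760072)·1 = 1091678729/685450368 ≠ 1/4 ⇒ order 3.
b·(c∘Ac): (-24684/595009)·305/48 + (-90363/4760072)·(-388/117) = -1432657/7140108 ≠ 1/8
b·Ac²: (-24684/595009)·(-15/4) + (-90363/4760072)·62953/2808 = -92544661/342725184 ≠ 1/12
b·A²c: (-90363/4760072)·(-20/3) = 150605/1190018 ≠ 1/24

3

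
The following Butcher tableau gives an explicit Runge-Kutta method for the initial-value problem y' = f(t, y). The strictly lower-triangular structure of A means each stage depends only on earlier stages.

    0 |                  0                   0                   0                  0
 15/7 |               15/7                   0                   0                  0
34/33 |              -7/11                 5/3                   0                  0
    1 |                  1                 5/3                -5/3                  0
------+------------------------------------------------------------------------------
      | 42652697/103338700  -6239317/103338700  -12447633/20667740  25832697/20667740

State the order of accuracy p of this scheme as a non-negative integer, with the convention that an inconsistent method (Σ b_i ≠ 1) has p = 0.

3

b = (42652697/103338700, -6239317/103338700, -12447633/20667740, 25832697/20667740)
c = (0, 15/7, 34/33, 1)
Ac = (0, 0, 25/7, 1285/693)
Σ b_i: 42652697/103338700·1 + (-6239317/103338700)·1 + (-12447633/20667740)·1 + 25832697/20667740·1 = 1 ✓
b·c: (-6239317/103338700)·15/7 + (-12447633/20667740)·34/33 + 25832697/20667740·1 = 1/2 ✓
b·c²: (-6239317/103338700)·225/49 + (-12447633/20667740)·1156/1089 + 25832697/20667740·1 = 1/3 ✓
b·Ac: (-12447633/20667740)·25/7 + 25832697/20667740·1285/693 = 1/6 ✓
b·c³: (-6239317/103338700)·3375/343 + (-12447633/20667740)·39304/35937 + 25832697/20667740·1 = -10345738/3580685955 ≠ 1/4 ⇒ order 3.
b·(c∘Ac): (-12447633/20667740)·850/231 + 25832697/20667740·1285/693 = 8809403/86804508 ≠ 1/8
b·Ac²: (-12447633/20667740)·375/49 + 25832697/20667740·941905/160083 = 1965809543/716137191 ≠ 1/12
b·A²c: 25832697/20667740·(-125/21) = -215272475/28934836 ≠ 1/24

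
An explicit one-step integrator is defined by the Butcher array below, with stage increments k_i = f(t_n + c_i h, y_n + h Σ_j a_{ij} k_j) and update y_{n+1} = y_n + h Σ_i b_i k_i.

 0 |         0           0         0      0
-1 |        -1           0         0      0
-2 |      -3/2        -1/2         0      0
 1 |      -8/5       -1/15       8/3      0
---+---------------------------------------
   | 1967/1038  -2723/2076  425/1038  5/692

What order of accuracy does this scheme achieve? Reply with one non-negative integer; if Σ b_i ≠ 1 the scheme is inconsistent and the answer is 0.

b = (1967/1038, -2723/2076, 425/1038, 5/692)
c = (0, -1, -2, 1)
Ac = (0, 0, 1/2, -79/15)
Σ b_i: 1967/1038·1 + (-2723/2076)·1 + 425/1038·1 + 5/692·1 = 1 ✓
b·c: (-2723/2076)·(-1) + 425/1038·(-2) + 5/692·1 = 1/2 ✓
b·c²: (-2723/2076)·1 + 425/1038·4 + 5/692·1 = 1/3 ✓
b·Ac: 425/1038·1/2 + 5/692·(-79/15) = 1/6 ✓
b·c³: (-2723/2076)·(-1) + 425/1038·(-8) + 5/692·1 = -677/346 ≠ 1/4 ⇒ order 3.
b·(c∘Ac): 425/1038·(-1) + 5/692·(-79/15) = -929/2076 ≠ 1/8
b·Ac²: 425/1038·(-1/2) + 5/692·53/5 = -133/1038 ≠ 1/12
b·A²c: 5/692·4/3 = 5/519 ≠ 1/24

3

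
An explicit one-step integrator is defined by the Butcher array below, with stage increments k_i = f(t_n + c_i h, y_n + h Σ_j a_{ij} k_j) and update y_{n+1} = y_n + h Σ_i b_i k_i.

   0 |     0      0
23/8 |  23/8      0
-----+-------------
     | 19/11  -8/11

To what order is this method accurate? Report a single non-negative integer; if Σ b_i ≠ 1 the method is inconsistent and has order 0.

1

b = (19/11, -8/11)
c = (0, 23/8)
Σ b_i: 19/11·1 + (-8/11)·1 = 1 ✓
b·c: (-8/11)·23/8 = -23/11 ≠ 1/2 ⇒ order 1.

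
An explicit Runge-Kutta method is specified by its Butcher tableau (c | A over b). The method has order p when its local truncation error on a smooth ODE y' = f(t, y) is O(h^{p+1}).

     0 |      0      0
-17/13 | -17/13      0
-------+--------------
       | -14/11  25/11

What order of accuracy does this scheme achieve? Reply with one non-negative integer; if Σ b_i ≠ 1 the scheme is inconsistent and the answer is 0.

1

b = (-14/11, 25/11)
c = (0, -17/13)
Σ b_i: (-14/11)·1 + 25/11·1 = 1 ✓
b·c: 25/11·(-17/13) = -425/143 ≠ 1/2 ⇒ order 1.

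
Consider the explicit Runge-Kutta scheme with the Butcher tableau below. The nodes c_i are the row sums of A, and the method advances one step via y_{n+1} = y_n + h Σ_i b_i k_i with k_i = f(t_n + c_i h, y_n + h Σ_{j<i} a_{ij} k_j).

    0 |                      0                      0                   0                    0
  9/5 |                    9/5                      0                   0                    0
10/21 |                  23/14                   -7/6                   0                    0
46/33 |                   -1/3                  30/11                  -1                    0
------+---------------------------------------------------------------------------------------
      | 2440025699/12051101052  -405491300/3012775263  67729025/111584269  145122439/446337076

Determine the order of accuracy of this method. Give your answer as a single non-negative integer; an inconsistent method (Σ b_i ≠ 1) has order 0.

3

b = (2440025699/12051101052, -405491300/3012775263, 67729025/111584269, 145122439/446337076)
c = (0, 9/5, 10/21, 46/33)
Ac = (0, 0, -21/10, 1024/231)
Σ b_i: 2440025699/12051101052·1 + (-405491300/3012775263)·1 + 67729025/111584269·1 + 145122439/446337076·1 = 1 ✓
b·c: (-405491300/3012775263)·9/5 + 67729025/111584269·10/21 + 145122439/446337076·46/33 = 1/2 ✓
b·c²: (-405491300/3012775263)·81/25 + 67729025/111584269·100/441 + 145122439/446337076·2116/1089 = 1/3 ✓
b·Ac: 67729025/111584269·(-21/10) + 145122439/446337076·1024/231 = 1/6 ✓
b·c³: (-405491300/3012775263)·729/125 + 67729025/111584269·1000/9261 + 145122439/446337076·97336/35937 = 187046715994/1159918476255 ≠ 1/4 ⇒ order 3.
b·(c∘Ac): 67729025/111584269·(-1) + 145122439/446337076·47104/7623 = 1408103287/1004258421 ≠ 1/8
b·Ac²: 67729025/111584269·(-189/50) + 145122439/446337076·208826/24255 = 17749005928/35149044735 ≠ 1/12
b·A²c: 145122439/446337076·21/10 = 3047571219/4463370760 ≠ 1/24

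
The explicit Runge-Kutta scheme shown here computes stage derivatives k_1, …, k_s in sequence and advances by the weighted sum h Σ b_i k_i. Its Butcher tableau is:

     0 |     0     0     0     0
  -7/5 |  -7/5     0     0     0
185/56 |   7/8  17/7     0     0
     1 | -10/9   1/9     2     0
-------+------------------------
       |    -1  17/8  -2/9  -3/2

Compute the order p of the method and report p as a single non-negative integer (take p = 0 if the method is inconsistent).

0

b = (-1, 17/8, -2/9, -3/2)
c = (0, -7/5, 185/56, 1)
Ac = (0, 0, -17/5, 8129/1260)
Σ b_i: (-1)·1 + 17/8·1 + (-2/9)·1 + (-3/2)·1 = -43/72 ≠ 1 ⇒ order 0.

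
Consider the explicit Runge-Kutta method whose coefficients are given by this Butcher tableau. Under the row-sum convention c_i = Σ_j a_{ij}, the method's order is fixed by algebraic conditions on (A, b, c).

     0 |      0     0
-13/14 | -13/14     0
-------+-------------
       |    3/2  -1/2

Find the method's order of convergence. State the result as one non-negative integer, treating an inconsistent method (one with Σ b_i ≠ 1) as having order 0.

1

b = (3/2, -1/2)
c = (0, -13/14)
Σ b_i: 3/2·1 + (-1/2)·1 = 1 ✓
b·c: (-1/2)·(-13/14) = 13/28 ≠ 1/2 ⇒ order 1.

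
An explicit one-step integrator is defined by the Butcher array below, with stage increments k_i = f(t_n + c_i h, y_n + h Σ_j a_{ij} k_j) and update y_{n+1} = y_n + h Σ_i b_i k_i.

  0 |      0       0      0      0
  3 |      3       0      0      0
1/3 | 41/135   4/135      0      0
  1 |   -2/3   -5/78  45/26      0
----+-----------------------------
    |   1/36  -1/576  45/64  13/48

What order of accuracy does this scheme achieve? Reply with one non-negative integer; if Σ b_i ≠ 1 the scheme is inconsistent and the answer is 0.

b = (1/36, -1/576, 45/64, 13/48)
c = (0, 3, 1/3, 1)
Ac = (0, 0, 4/45, 5/13)
Σ b_i: 1/36·1 + (-1/576)·1 + 45/64·1 + 13/48·1 = 1 ✓
b·c: (-1/576)·3 + 45/64·1/3 + 13/48·1 = 1/2 ✓
b·c²: (-1/576)·9 + 45/64·1/9 + 13/48·1 = 1/3 ✓
b·Ac: 45/64·4/45 + 13/48·5/13 = 1/6 ✓
b·c³: (-1/576)·27 + 45/64·1/27 + 13/48·1 = 1/4 ✓
b·(c∘Ac): 45/64·4/135 + 13/48·5/13 = 1/8 ✓
b·Ac²: 45/64·4/15 + 13/48·(-5/13) = 1/12 ✓
b·A²c: 13/48·2/13 = 1/24 ✓; 4 stages ⇒ order 4.

4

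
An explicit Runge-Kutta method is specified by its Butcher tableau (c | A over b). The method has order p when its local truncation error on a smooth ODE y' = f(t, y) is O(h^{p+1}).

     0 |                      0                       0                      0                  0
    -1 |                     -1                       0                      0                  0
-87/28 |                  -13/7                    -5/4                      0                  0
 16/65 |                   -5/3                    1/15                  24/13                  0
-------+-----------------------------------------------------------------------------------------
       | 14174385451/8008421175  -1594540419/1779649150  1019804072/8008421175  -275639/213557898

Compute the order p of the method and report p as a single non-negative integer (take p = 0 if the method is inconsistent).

b = (14174385451/8008421175, -1594540419/1779649150, 1019804072/8008421175, -275639/213557898)
c = (0, -1, -87/28, 16/65)
Ac = (0, 0, 5/4, -7921/1365)
Σ b_i: 14174385451/8008421175·1 + (-1594540419/1779649150)·1 + 1019804072/8008421175·1 + (-275639/213557898)·1 = 1 ✓
b·c: (-1594540419/1779649150)·(-1) + 1019804072/8008421175·(-87/28) + (-275639/213557898)·16/65 = 1/2 ✓
b·c²: (-1594540419/1779649150)·1 + 1019804072/8008421175·7569/784 + (-275639/213557898)·256/4225 = 1/3 ✓
b·Ac: 1019804072/8008421175·5/4 + (-275639/213557898)·(-7921/1365) = 1/6 ✓
b·c³: (-1594540419/1779649150)·(-1) + 1019804072/8008421175·(-658503/21952) + (-275639/213557898)·4096/274625 = -28411651686053/9716884359000 ≠ 1/4 ⇒ order 3.
b·(c∘Ac): 1019804072/8008421175·(-435/112) + (-275639/213557898)·(-126736/88725) = -7892162857/16016842350 ≠ 1/8
b·Ac²: 1019804072/8008421175·(-5/4) + (-275639/213557898)·341879/19110 = -544945333/2989810572 ≠ 1/12
b·A²c: (-275639/213557898)·30/13 = -106015/35592983 ≠ 1/24

3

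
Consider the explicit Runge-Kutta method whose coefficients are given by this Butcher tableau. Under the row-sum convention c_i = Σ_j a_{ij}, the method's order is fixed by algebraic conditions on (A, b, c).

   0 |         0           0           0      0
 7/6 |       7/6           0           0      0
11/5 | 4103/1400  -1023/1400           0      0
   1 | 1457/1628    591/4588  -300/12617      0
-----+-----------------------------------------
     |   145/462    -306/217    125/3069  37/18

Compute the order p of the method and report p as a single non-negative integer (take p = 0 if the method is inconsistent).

b = (145/462, -306/217, 125/3069, 37/18)
c = (0, 7/6, 11/5, 1)
Ac = (0, 0, -341/400, 29/296)
Σ b_i: 145/462·1 + (-306/217)·1 + 125/3069·1 + 37/18·1 = 1 ✓
b·c: (-306/217)·7/6 + 125/3069·11/5 + 37/18·1 = 1/2 ✓
b·c²: (-306/217)·49/36 + 125/3069·121/25 + 37/18·1 = 1/3 ✓
b·Ac: 125/3069·(-341/400) + 37/18·29/296 = 1/6 ✓
b·c³: (-306/217)·343/216 + 125/3069·1331/125 + 37/18·1 = 1/4 ✓
b·(c∘Ac): 125/3069·(-3751/2000) + 37/18·29/296 = 1/8 ✓
b·Ac²: 125/3069·(-2387/2400) + 37/18·107/1776 = 1/12 ✓
b·A²c: 37/18·3/148 = 1/24 ✓; 4 stages ⇒ order 4.

4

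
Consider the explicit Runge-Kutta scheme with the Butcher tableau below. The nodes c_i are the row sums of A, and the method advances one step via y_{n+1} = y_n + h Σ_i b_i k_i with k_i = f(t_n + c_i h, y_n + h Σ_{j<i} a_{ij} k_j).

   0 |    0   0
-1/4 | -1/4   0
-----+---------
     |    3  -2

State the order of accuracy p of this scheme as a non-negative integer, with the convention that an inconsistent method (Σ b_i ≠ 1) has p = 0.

b = (3, -2)
c = (0, -1/4)
Σ b_i: 3·1 + (-2)·1 = 1 ✓
b·c: (-2)·(-1/4) = 1/2 ✓; 2 stages ⇒ order 2.

2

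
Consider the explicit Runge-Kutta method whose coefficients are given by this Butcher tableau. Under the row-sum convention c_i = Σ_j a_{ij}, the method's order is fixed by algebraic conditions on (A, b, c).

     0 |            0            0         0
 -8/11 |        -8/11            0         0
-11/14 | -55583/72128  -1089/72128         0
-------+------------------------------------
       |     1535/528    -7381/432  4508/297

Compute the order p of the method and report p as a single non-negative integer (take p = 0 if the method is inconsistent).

3

b = (1535/528, -7381/432, 4508/297)
c = (0, -8/11, -11/14)
Ac = (0, 0, 99/9016)
Σ b_i: 1535/528·1 + (-7381/432)·1 + 4508/297·1 = 1 ✓
b·c: (-7381/432)·(-8/11) + 4508/297·(-11/14) = 1/2 ✓
b·c²: (-7381/432)·64/121 + 4508/297·121/196 = 1/3 ✓
b·Ac: 4508/297·99/9016 = 1/6 ✓; 3 stages ⇒ order 3.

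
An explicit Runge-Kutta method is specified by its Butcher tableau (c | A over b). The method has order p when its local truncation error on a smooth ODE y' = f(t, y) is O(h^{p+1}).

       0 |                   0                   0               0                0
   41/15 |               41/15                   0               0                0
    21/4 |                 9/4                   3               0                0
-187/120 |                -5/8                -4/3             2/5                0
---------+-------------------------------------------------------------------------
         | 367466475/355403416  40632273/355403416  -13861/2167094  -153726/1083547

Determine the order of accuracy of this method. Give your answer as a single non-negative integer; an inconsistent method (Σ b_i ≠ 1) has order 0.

b = (367466475/355403416, 40632273/355403416, -13861/2167094, -153726/1083547)
c = (0, 41/15, 21/4, -187/120)
Ac = (0, 0, 41/5, -139/90)
Σ b_i: 367466475/355403416·1 + 40632273/355403416·1 + (-13861/2167094)·1 + (-153726/1083547)·1 = 1 ✓
b·c: 40632273/355403416·41/15 + (-13861/2167094)·21/4 + (-153726/1083547)·(-187/120) = 1/2 ✓
b·c²: 40632273/355403416·1681/225 + (-13861/2167094)·441/16 + (-153726/1083547)·34969/14400 = 1/3 ✓
b·Ac: (-13861/2167094)·41/5 + (-153726/1083547)·(-139/90) = 1/6 ✓
b·c³: 40632273/355403416·68921/3375 + (-13861/2167094)·9261/64 + (-153726/1083547)·(-6539203/1728000) = 121455908177/62412307200 ≠ 1/4 ⇒ order 3.
b·(c∘Ac): (-13861/2167094)·861/20 + (-153726/1083547)·25993/10800 = -601505549/975192300 ≠ 1/8
b·Ac²: (-13861/2167094)·1681/75 + (-153726/1083547)·5743/5400 = -286943449/975192300 ≠ 1/12
b·A²c: (-153726/1083547)·82/25 = -12605532/27088675 ≠ 1/24

3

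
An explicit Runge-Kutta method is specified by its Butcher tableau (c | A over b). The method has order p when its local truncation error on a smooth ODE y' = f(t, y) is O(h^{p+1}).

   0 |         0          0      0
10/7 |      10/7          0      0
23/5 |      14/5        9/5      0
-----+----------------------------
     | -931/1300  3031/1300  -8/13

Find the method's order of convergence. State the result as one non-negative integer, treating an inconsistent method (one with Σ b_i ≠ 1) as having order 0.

b = (-931/1300, 3031/1300, -8/13)
c = (0, 10/7, 23/5)
Ac = (0, 0, 18/7)
Σ b_i: (-931/1300)·1 + 3031/1300·1 + (-8/13)·1 = 1 ✓
b·c: 3031/1300·10/7 + (-8/13)·23/5 = 1/2 ✓
b·c²: 3031/1300·100/49 + (-8/13)·529/25 = -18799/2275 ≠ 1/3 ⇒ order 2.
b·Ac: (-8/13)·18/7 = -144/91 ≠ 1/6

2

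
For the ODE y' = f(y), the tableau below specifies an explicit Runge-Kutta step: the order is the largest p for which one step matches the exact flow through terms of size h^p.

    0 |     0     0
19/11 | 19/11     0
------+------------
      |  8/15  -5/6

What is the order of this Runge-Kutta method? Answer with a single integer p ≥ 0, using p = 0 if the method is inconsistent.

b = (8/15, -5/6)
c = (0, 19/11)
Σ b_i: 8/15·1 + (-5/6)·1 = -3/10 ≠ 1 ⇒ order 0.

0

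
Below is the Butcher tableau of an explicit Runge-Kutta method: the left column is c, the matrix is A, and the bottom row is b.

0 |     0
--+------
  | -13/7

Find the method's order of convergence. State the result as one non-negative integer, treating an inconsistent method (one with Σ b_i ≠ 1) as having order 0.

b = (-13/7)
c = (0)
Σ b_i: (-13/7)·1 = -13/7 ≠ 1 ⇒ order 0.

0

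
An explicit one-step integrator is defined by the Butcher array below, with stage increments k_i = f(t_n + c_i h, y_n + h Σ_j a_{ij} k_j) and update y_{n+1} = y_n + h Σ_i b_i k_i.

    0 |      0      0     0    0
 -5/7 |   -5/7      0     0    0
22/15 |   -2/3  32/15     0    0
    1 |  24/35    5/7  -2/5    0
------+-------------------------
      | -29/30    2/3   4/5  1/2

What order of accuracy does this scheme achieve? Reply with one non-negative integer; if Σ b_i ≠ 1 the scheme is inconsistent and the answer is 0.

b = (-29/30, 2/3, 4/5, 1/2)
c = (0, -5/7, 22/15, 1)
Ac = (0, 0, -32/21, -4031/3675)
Σ b_i: (-29/30)·1 + 2/3·1 + 4/5·1 + 1/2·1 = 1 ✓
b·c: 2/3·(-5/7) + 4/5·22/15 + 1/2·1 = 419/350 ≠ 1/2 ⇒ order 1.

1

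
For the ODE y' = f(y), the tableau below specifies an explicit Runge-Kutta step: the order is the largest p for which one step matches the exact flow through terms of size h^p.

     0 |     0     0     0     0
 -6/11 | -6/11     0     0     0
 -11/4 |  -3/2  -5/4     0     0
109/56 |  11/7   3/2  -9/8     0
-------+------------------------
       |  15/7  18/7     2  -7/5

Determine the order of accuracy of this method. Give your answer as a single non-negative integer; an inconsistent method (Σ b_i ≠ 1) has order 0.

b = (15/7, 18/7, 2, -7/5)
c = (0, -6/11, -11/4, 109/56)
Ac = (0, 0, 15/22, 801/352)
Σ b_i: 15/7·1 + 18/7·1 + 2·1 + (-7/5)·1 = 186/35 ≠ 1 ⇒ order 0.

0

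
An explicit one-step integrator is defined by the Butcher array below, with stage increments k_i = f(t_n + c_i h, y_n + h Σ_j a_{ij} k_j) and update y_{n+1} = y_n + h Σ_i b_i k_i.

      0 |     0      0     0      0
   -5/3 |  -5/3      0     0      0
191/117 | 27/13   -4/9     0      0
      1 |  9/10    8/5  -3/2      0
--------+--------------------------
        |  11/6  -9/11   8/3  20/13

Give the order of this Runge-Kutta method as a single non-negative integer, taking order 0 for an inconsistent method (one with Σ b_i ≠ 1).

0

b = (11/6, -9/11, 8/3, 20/13)
c = (0, -5/3, 191/117, 1)
Ac = (0, 0, 20/27, -133/26)
Σ b_i: 11/6·1 + (-9/11)·1 + 8/3·1 + 20/13·1 = 1493/286 ≠ 1 ⇒ order 0.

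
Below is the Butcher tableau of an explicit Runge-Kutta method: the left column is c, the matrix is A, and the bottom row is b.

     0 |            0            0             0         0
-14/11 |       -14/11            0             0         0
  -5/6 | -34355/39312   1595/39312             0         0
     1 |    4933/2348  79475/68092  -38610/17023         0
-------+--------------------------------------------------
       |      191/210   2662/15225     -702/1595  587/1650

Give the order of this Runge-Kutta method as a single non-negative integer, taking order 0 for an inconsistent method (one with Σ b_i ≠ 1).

4

b = (191/210, 2662/15225, -702/1595, 587/1650)
c = (0, -14/11, -5/6, 1)
Ac = (0, 0, -145/2808, 475/1174)
Σ b_i: 191/210·1 + 2662/15225·1 + (-702/1595)·1 + 587/1650·1 = 1 ✓
b·c: 2662/15225·(-14/11) + (-702/1595)·(-5/6) + 587/1650·1 = 1/2 ✓
b·c²: 2662/15225·196/121 + (-702/1595)·25/36 + 587/1650·1 = 1/3 ✓
b·Ac: (-702/1595)·(-145/2808) + 587/1650·475/1174 = 1/6 ✓
b·c³: 2662/15225·(-2744/1331) + (-702/1595)·(-125/216) + 587/1650·1 = 1/4 ✓
b·(c∘Ac): (-702/1595)·725/16848 + 587/1650·475/1174 = 1/8 ✓
b·Ac²: (-702/1595)·1015/15444 + 587/1650·4075/12914 = 1/12 ✓
b·A²c: 587/1650·275/2348 = 1/24 ✓; 4 stages ⇒ order 4.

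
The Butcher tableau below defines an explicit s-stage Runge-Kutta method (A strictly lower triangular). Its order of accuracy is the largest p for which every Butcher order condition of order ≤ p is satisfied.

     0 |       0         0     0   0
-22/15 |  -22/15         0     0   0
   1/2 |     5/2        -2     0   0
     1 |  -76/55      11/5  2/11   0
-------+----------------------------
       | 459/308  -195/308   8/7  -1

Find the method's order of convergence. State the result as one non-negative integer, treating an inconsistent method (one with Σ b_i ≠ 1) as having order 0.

2

b = (459/308, -195/308, 8/7, -1)
c = (0, -22/15, 1/2, 1)
Ac = (0, 0, 44/15, -2587/825)
Σ b_i: 459/308·1 + (-195/308)·1 + 8/7·1 + (-1)·1 = 1 ✓
b·c: (-195/308)·(-22/15) + 8/7·1/2 + (-1)·1 = 1/2 ✓
b·c²: (-195/308)·484/225 + 8/7·1/4 + (-1)·1 = -218/105 ≠ 1/3 ⇒ order 2.
b·Ac: 8/7·44/15 + (-1)·(-2587/825) = 37469/5775 ≠ 1/6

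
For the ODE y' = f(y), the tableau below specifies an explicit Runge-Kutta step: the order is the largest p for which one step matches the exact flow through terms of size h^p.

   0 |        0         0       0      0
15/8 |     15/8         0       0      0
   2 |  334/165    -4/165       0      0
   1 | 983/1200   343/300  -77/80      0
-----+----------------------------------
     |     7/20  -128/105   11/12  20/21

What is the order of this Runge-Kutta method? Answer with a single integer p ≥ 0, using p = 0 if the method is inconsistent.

4

b = (7/20, -128/105, 11/12, 20/21)
c = (0, 15/8, 2, 1)
Ac = (0, 0, -1/22, 7/32)
Σ b_i: 7/20·1 + (-128/105)·1 + 11/12·1 + 20/21·1 = 1 ✓
b·c: (-128/105)·15/8 + 11/12·2 + 20/21·1 = 1/2 ✓
b·c²: (-128/105)·225/64 + 11/12·4 + 20/21·1 = 1/3 ✓
b·Ac: 11/12·(-1/22) + 20/21·7/32 = 1/6 ✓
b·c³: (-128/105)·3375/512 + 11/12·8 + 20/21·1 = 1/4 ✓
b·(c∘Ac): 11/12·(-1/11) + 20/21·7/32 = 1/8 ✓
b·Ac²: 11/12·(-15/176) + 20/21·217/1280 = 1/12 ✓
b·A²c: 20/21·7/160 = 1/24 ✓; 4 stages ⇒ order 4.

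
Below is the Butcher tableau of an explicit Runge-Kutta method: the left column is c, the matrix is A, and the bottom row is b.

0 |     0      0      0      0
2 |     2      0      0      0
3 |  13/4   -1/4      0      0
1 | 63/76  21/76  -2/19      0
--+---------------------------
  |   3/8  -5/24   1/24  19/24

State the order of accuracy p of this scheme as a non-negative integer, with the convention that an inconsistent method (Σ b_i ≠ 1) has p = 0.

4

b = (3/8, -5/24, 1/24, 19/24)
c = (0, 2, 3, 1)
Ac = (0, 0, -1/2, 9/38)
Σ b_i: 3/8·1 + (-5/24)·1 + 1/24·1 + 19/24·1 = 1 ✓
b·c: (-5/24)·2 + 1/24·3 + 19/24·1 = 1/2 ✓
b·c²: (-5/24)·4 + 1/24·9 + 19/24·1 = 1/3 ✓
b·Ac: 1/24·(-1/2) + 19/24·9/38 = 1/6 ✓
b·c³: (-5/24)·8 + 1/24·27 + 19/24·1 = 1/4 ✓
b·(c∘Ac): 1/24·(-3/2) + 19/24·9/38 = 1/8 ✓
b·Ac²: 1/24·(-1) + 19/24·3/19 = 1/12 ✓
b·A²c: 19/24·1/19 = 1/24 ✓; 4 stages ⇒ order 4.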